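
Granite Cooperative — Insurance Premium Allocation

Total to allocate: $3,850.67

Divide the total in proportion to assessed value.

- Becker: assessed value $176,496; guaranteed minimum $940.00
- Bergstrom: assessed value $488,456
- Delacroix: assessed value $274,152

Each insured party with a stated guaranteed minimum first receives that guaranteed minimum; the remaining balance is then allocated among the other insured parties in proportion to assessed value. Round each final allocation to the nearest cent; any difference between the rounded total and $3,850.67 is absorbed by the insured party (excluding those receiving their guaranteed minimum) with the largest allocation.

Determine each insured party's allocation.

Fund the minimums — Becker $940.00. Remaining pool $2,910.67.
Remaining pool split over remaining assessed value 762,608: Bergstrom 1,864.3054 → $1,864.31; Delacroix 1,046.3646 → $1,046.36.

Becker: $940.00 | Bergstrom: $1,864.31 | Delacroix: $1,046.36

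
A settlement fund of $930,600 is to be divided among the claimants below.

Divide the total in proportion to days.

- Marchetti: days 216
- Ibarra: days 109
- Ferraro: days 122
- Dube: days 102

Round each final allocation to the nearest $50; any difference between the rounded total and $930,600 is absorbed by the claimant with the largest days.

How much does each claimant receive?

Marchetti: $366,150 | Ibarra: $184,750 | Ferraro: $206,800 | Dube: $172,900

Sum of days: 216 + 109 + 122 + 102 = 549.
Raw shares: Marchetti 366,137.70; Ibarra 184,763.93; Ferraro 206,800.00; Dube 172,898.36.
After rounding ($50): Marchetti $366,150; Ibarra $184,750; Ferraro $206,800; Dube $172,900. Sum = $930,600.
No rounding difference to absorb.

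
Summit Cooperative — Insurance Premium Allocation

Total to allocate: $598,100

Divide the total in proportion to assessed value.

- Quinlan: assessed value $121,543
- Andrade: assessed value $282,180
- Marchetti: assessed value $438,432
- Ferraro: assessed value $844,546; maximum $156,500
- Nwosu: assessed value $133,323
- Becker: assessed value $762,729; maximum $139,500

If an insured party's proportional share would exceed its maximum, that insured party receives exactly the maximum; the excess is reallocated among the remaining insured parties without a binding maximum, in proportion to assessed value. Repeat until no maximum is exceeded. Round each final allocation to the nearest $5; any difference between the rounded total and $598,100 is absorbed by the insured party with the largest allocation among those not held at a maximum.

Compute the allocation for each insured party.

Quinlan: $37,640; Andrade: $87,390; Marchetti: $135,780; Ferraro: $156,500; Nwosu: $41,290; Becker: $139,500

Total assessed value = 2,582,753.
Proportional shares (ignoring caps): Quinlan 28,146.27; Andrade 65,345.72; Marchetti 101,529.72; Ferraro 195,575.40; Nwosu 30,874.22; Becker 176,628.67.
Held at cap: Ferraro ($156,500), Becker ($139,500); remaining pool $302,100 reallocated over remaining assessed value 975,478.
Remaining shares: Quinlan 37,641.18 → $37,640; Andrade 87,389.54 → $87,390; Marchetti 135,779.90 → $135,780; Nwosu 41,289.38 → $41,290.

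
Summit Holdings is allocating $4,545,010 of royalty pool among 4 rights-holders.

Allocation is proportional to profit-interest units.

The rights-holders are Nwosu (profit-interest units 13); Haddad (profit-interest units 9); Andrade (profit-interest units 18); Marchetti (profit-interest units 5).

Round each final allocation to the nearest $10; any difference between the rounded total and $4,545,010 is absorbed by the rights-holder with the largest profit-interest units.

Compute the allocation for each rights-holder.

Combined profit-interest units = 13 + 9 + 18 + 5 = 45.
Unrounded shares: Nwosu 1,313,002.89; Haddad 909,002.00; Andrade 1,818,004.00; Marchetti 505,001.11.
After rounding ($10): Nwosu $1,313,000; Haddad $909,000; Andrade $1,818,000; Marchetti $505,000. Sum = $4,545,000.
Difference $4,545,010 − $4,545,000 = +$10 applied to largest profit-interest units (Andrade): Andrade becomes $1,818,010.

Nwosu: $1,313,000; Haddad: $909,000; Andrade: $1,818,010; Marchetti: $505,000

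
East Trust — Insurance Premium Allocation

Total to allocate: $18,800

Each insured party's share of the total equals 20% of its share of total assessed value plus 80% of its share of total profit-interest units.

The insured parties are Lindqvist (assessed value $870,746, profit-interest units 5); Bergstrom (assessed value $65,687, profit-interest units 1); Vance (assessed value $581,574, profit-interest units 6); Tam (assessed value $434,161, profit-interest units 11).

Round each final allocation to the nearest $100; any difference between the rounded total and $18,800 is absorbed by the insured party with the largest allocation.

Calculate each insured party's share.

Totals — assessed value 1,952,168, profit-interest units 23.
Composite weights (20% assessed value + 80% profit-interest units): Lindqvist 0.2631; Bergstrom 0.0415; Vance 0.2683; Tam 0.4271.
Unrounded shares: Lindqvist 4,946.68; Bergstrom 780.43; Vance 5,043.63; Tam 8,029.27.
After rounding ($100): Lindqvist $4,900; Bergstrom $800; Vance $5,000; Tam $8,000. Sum = $18,700.
Difference $18,800 − $18,700 = +$100 applied to largest allocation (Tam): Tam becomes $8,100.

Lindqvist: $4,900; Bergstrom: $800; Vance: $5,000; Tam: $8,100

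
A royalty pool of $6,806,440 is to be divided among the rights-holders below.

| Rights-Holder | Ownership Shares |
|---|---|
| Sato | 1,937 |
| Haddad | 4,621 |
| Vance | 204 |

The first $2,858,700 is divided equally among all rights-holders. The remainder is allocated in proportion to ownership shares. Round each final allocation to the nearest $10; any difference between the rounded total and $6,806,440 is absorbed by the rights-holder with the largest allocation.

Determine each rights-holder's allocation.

Equal tier: $2,858,700 ÷ 3 = $952,900 apiece.
Remainder $3,947,740 by ownership shares (total 6,762): Sato 1,130,844.78 → $1,130,840; Haddad 2,697,797.48 → $2,697,800; Vance 119,097.75 → $119,100.
Totals: Sato $952,900 + $1,130,840 = $2,083,740; Haddad $952,900 + $2,697,800 = $3,650,700; Vance $952,900 + $119,100 = $1,072,000.

Sato: $2,083,740 | Haddad: $3,650,700 | Vance: $1,072,000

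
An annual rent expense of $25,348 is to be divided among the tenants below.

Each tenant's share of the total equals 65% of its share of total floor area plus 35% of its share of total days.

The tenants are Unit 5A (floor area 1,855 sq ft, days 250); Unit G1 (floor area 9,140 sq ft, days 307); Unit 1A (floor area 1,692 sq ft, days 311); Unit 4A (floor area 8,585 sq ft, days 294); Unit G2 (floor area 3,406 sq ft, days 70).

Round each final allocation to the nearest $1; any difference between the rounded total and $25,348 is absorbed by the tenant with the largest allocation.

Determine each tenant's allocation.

Unit 5A: $3,039; Unit G1: $8,313; Unit 1A: $3,369; Unit 4A: $7,849; Unit G2: $2,778

Floor area total 24,678; days total 1,232.
Combined weights (65% floor area + 35% days): Unit 5A 0.1199; Unit G1 0.3280; Unit 1A 0.1329; Unit 4A 0.3096; Unit G2 0.1096.
Raw shares: Unit 5A 3,038.77; Unit G1 8,313.05; Unit 1A 3,369.21; Unit 4A 7,848.89; Unit G2 2,778.09.
After rounding ($1): Unit 5A $3,039; Unit G1 $8,313; Unit 1A $3,369; Unit 4A $7,849; Unit G2 $2,778. Sum = $25,348.
Sum already equals the total — no adjustment.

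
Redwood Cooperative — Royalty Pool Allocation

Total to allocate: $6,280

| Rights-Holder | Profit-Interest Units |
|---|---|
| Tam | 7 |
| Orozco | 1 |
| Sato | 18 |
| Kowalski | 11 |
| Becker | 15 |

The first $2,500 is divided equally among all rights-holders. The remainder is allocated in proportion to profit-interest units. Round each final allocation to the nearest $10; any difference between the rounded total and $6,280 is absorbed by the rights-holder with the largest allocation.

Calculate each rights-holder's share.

Tam: $1,010; Orozco: $570; Sato: $1,810; Kowalski: $1,300; Becker: $1,590

First tranche $2,500 split equally: $500 each.
Remainder $3,780 by profit-interest units (total 52): Tam 508.85 → $510; Orozco 72.69 → $70; Sato 1,308.46 → $1,310; Kowalski 799.62 → $800; Becker 1,090.38 → $1,090.
Totals: Tam $500 + $510 = $1,010; Orozco $500 + $70 = $570; Sato $500 + $1,310 = $1,810; Kowalski $500 + $800 = $1,300; Becker $500 + $1,090 = $1,590.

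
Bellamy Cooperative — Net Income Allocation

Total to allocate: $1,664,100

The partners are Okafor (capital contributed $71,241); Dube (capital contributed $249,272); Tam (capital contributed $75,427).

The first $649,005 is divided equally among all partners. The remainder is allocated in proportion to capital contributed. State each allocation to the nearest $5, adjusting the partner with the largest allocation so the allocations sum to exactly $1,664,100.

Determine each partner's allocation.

Okafor: $398,980; Dube: $855,410; Tam: $409,710

Equal tier: $649,005 ÷ 3 = $216,335 apiece.
Remainder $1,015,095 by capital contributed (total 395,940): Okafor 182,644.80 → $182,645; Dube 639,073.50 → $639,075; Tam 193,376.70 → $193,375.
Totals: Okafor $216,335 + $182,645 = $398,980; Dube $216,335 + $639,075 = $855,410; Tam $216,335 + $193,375 = $409,710.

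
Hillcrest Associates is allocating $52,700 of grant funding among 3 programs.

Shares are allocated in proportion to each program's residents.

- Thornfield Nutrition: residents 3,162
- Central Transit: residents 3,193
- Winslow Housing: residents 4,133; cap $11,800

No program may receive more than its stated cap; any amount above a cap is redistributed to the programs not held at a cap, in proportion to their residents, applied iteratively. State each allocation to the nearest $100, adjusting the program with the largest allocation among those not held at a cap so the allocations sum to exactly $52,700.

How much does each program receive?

Sum of residents: 10,488.
Proportional shares (ignoring caps): Thornfield Nutrition 15,888.39; Central Transit 16,044.16; Winslow Housing 20,767.46.
Capped: Winslow Housing ($11,800); balance $40,900 reallocated over remaining residents 6,355.
Remaining shares: Thornfield Nutrition 20,350.24 → $20,400; Central Transit 20,549.76 → $20,500.

Thornfield Nutrition: $20,400 · Central Transit: $20,500 · Winslow Housing: $11,800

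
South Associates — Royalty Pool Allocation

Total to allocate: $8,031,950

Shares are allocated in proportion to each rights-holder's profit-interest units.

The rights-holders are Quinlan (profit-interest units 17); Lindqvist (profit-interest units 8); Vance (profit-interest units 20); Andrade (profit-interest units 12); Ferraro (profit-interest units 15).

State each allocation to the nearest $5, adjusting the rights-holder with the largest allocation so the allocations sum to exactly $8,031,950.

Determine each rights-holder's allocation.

Quinlan: $1,896,435 | Lindqvist: $892,440 | Vance: $2,231,090 | Andrade: $1,338,660 | Ferraro: $1,673,325

Sum of profit-interest units: 72.
Proportional shares: Quinlan 17/72 × $8,031,950 = 1,896,432.64; Lindqvist 8/72 × $8,031,950 = 892,438.89; Vance 20/72 × $8,031,950 = 2,231,097.22; Andrade 12/72 × $8,031,950 = 1,338,658.33; Ferraro 15/72 × $8,031,950 = 1,673,322.92.
After rounding ($5): Quinlan $1,896,435; Lindqvist $892,440; Vance $2,231,095; Andrade $1,338,660; Ferraro $1,673,325. Sum = $8,031,955.
Difference $8,031,950 − $8,031,955 = −$5 applied to largest allocation (Vance): Vance becomes $2,231,090.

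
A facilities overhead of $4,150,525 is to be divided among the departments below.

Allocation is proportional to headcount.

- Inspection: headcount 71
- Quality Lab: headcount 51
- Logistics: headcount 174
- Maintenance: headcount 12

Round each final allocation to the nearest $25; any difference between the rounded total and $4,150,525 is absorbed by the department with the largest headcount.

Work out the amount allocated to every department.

Inspection: $956,775 | Quality Lab: $687,250 | Logistics: $2,344,800 | Maintenance: $161,700

Combined headcount = 308.
Pro-rata amounts: Inspection 71/308 × $4,150,525 = 956,776.87; Quality Lab 51/308 × $4,150,525 = 687,262.26; Logistics 174/308 × $4,150,525 = 2,344,777.11; Maintenance 12/308 × $4,150,525 = 161,708.77.
At nearest $25: Inspection $956,775; Quality Lab $687,250; Logistics $2,344,775; Maintenance $161,700. Sum = $4,150,500.
Difference $4,150,525 − $4,150,500 = +$25 applied to largest headcount (Logistics): Logistics becomes $2,344,800.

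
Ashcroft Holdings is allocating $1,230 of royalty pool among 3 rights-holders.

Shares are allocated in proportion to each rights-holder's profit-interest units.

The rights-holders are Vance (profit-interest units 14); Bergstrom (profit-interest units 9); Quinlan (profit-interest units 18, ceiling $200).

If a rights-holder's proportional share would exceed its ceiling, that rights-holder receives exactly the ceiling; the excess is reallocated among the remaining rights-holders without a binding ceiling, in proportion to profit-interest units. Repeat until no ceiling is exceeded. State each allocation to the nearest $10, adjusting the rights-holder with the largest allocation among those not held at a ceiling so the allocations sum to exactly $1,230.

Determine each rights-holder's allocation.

Vance: $630; Bergstrom: $400; Quinlan: $200

Combined profit-interest units = 41.
Unconstrained shares: Vance 420.00; Bergstrom 270.00; Quinlan 540.00.
Cap binds for Quinlan ($200); remaining pool $1,030 reallocated over remaining profit-interest units 23.
Redistributed shares: Vance 626.96 → $630; Bergstrom 403.04 → $400.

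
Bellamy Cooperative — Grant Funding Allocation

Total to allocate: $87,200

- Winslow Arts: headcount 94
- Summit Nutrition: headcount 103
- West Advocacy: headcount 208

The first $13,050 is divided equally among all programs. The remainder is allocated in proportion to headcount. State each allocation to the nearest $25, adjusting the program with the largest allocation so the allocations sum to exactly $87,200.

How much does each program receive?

Equal tier: $13,050 ÷ 3 = $4,350 apiece.
Remainder $74,150 by headcount (total 405): Winslow Arts 17,210.12 → $17,200; Summit Nutrition 18,857.90 → $18,850; West Advocacy 38,081.98 → $38,075.
Rounding difference +$25 on remainder applied to West Advocacy.
Totals: Winslow Arts $4,350 + $17,200 = $21,550; Summit Nutrition $4,350 + $18,850 = $23,200; West Advocacy $4,350 + $38,100 = $42,450.

Winslow Arts: $21,550; Summit Nutrition: $23,200; West Advocacy: $42,450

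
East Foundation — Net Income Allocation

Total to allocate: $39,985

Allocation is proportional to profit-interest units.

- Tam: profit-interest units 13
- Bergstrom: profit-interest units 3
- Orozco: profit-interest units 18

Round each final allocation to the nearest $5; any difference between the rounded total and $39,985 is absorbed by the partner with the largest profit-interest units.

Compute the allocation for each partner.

Combined profit-interest units = 34.
Proportional shares: Tam 13/34 × $39,985 = 15,288.38; Bergstrom 3/34 × $39,985 = 3,528.09; Orozco 18/34 × $39,985 = 21,168.53.
Rounded to nearest $5: Tam $15,290; Bergstrom $3,530; Orozco $21,170. Sum = $39,990.
Difference $39,985 − $39,990 = −$5 applied to largest profit-interest units (Orozco): Orozco becomes $21,165.

Tam: $15,290 | Bergstrom: $3,530 | Orozco: $21,165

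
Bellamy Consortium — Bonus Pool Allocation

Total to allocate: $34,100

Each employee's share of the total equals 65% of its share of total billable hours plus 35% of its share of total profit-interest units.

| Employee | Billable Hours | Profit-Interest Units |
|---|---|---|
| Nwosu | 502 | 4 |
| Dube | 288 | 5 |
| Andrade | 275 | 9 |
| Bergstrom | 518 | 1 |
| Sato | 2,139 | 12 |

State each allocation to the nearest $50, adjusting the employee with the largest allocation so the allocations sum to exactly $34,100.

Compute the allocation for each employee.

Totals — billable hours 3,722, profit-interest units 31.
Combined weights (65% billable hours + 35% profit-interest units): Nwosu 0.1328; Dube 0.1067; Andrade 0.1496; Bergstrom 0.1018; Sato 0.5090.
Unrounded shares: Nwosu 4,529.48; Dube 3,640.08; Andrade 5,102.66; Bergstrom 3,469.76; Sato 17,358.03.
Rounded to nearest $50: Nwosu $4,550; Dube $3,650; Andrade $5,100; Bergstrom $3,450; Sato $17,350. Sum = $34,100.
Rounded total matches; no reconciliation needed.

Nwosu: $4,550; Dube: $3,650; Andrade: $5,100; Bergstrom: $3,450; Sato: $17,350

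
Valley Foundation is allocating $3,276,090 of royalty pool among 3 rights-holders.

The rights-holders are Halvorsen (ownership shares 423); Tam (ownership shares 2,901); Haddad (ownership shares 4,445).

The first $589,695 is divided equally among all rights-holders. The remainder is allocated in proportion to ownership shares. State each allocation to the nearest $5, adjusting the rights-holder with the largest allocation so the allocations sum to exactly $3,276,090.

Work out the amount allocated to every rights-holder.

Equal tier: $589,695 ÷ 3 = $196,565 apiece.
Remainder $2,686,395 by ownership shares (total 7,769): Halvorsen 146,266.58 → $146,265; Tam 1,003,119.05 → $1,003,120; Haddad 1,537,009.37 → $1,537,010.
Totals: Halvorsen $196,565 + $146,265 = $342,830; Tam $196,565 + $1,003,120 = $1,199,685; Haddad $196,565 + $1,537,010 = $1,733,575.

Halvorsen: $342,830 | Tam: $1,199,685 | Haddad: $1,733,575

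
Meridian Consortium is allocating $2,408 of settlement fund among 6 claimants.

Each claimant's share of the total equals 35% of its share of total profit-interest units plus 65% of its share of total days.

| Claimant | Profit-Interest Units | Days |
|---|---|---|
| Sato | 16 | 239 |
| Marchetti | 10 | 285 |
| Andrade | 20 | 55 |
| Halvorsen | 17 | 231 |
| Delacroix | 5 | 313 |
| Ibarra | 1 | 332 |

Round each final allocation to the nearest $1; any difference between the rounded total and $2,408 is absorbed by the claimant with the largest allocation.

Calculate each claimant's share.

Totals — profit-interest units 69, days 1,455.
Combined weights (35% profit-interest units + 65% days): Sato 0.1879; Marchetti 0.1780; Andrade 0.1260; Halvorsen 0.1894; Delacroix 0.1652; Ibarra 0.1534.
Proportional shares: Sato 452.53; Marchetti 428.73; Andrade 303.46; Halvorsen 456.14; Delacroix 397.78; Ibarra 369.36.
Rounded to nearest $1: Sato $453; Marchetti $429; Andrade $303; Halvorsen $456; Delacroix $398; Ibarra $369. Sum = $2,408.
Rounded total matches; no reconciliation needed.

Sato: $453 | Marchetti: $429 | Andrade: $303 | Halvorsen: $456 | Delacroix: $398 | Ibarra: $369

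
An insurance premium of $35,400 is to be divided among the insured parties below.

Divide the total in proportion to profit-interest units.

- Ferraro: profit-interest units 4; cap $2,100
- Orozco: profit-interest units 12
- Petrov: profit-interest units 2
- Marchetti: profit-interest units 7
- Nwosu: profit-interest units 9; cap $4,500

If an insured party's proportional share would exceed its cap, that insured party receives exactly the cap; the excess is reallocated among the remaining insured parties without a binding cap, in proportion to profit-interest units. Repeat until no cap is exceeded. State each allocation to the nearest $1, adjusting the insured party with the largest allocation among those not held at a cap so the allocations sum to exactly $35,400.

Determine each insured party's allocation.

Ferraro: $2,100 | Orozco: $16,457 | Petrov: $2,743 | Marchetti: $9,600 | Nwosu: $4,500

Total profit-interest units = 34.
Unconstrained shares: Ferraro 4,164.71; Orozco 12,494.12; Petrov 2,082.35; Marchetti 7,288.24; Nwosu 9,370.59.
Cap binds for Ferraro ($2,100), Nwosu ($4,500); balance $28,800 reallocated over remaining profit-interest units 21.
Shares after redistribution: Orozco 16,457.14 → $16,457; Petrov 2,742.86 → $2,743; Marchetti 9,600.00 → $9,600.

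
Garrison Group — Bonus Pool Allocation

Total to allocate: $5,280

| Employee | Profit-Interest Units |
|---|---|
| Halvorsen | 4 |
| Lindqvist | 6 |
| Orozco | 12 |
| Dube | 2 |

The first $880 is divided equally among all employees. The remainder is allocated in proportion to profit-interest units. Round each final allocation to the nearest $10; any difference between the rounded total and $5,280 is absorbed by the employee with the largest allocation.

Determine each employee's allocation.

First tranche $880 split equally: $220 each.
Remainder $4,400 by profit-interest units (total 24): Halvorsen 733.33 → $730; Lindqvist 1,100.00 → $1,100; Orozco 2,200.00 → $2,200; Dube 366.67 → $370.
Totals: Halvorsen $220 + $730 = $950; Lindqvist $220 + $1,100 = $1,320; Orozco $220 + $2,200 = $2,420; Dube $220 + $370 = $590.

Halvorsen: $950 · Lindqvist: $1,320 · Orozco: $2,420 · Dube: $590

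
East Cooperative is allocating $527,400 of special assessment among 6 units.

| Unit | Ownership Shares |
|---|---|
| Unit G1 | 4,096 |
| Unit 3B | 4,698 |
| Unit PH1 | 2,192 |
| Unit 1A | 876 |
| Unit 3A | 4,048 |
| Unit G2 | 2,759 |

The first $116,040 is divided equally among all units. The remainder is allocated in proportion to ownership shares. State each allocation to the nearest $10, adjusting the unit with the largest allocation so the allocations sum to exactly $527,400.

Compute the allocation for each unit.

Equal tier: $116,040 ÷ 6 = $19,340 apiece.
Remainder $411,360 by ownership shares (total 18,669): Unit G1 90,252.86 → $90,250; Unit 3B 103,517.56 → $103,520; Unit PH1 48,299.38 → $48,300; Unit 1A 19,302.12 → $19,300; Unit 3A 89,195.20 → $89,200; Unit G2 60,792.88 → $60,790.
Totals: Unit G1 $19,340 + $90,250 = $109,590; Unit 3B $19,340 + $103,520 = $122,860; Unit PH1 $19,340 + $48,300 = $67,640; Unit 1A $19,340 + $19,300 = $38,640; Unit 3A $19,340 + $89,200 = $108,540; Unit G2 $19,340 + $60,790 = $80,130.

Unit G1: $109,590; Unit 3B: $122,860; Unit PH1: $67,640; Unit 1A: $38,640; Unit 3A: $108,540; Unit G2: $80,130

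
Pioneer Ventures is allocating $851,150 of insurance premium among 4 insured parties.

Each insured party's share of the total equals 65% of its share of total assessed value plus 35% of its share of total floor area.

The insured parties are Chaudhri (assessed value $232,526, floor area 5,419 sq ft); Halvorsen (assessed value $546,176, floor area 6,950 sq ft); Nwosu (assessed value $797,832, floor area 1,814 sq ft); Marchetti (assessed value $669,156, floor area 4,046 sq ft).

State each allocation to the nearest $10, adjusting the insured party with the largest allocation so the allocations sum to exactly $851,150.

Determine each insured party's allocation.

Chaudhri: $145,840 · Halvorsen: $248,140 · Nwosu: $226,200 · Marchetti: $230,970

Totals — assessed value 2,245,690, floor area 18,229.
Combined weights (65% assessed value + 35% floor area): Chaudhri 0.1713; Halvorsen 0.2915; Nwosu 0.2658; Marchetti 0.2714.
Unrounded shares: Chaudhri 145,843.58; Halvorsen 248,134.25; Nwosu 226,198.45; Marchetti 230,973.73.
At nearest $10: Chaudhri $145,840; Halvorsen $248,130; Nwosu $226,200; Marchetti $230,970. Sum = $851,140.
Difference $851,150 − $851,140 = +$10 applied to largest allocation (Halvorsen): Halvorsen becomes $248,140.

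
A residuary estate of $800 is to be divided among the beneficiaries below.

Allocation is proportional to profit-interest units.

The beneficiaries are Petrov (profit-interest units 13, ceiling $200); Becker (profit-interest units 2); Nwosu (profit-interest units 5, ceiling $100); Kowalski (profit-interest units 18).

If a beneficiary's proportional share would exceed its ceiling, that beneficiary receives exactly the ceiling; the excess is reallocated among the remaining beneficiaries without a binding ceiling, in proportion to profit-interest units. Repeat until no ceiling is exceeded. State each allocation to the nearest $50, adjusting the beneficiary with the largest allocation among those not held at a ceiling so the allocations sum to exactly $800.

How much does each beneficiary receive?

Petrov: $200; Becker: $50; Nwosu: $100; Kowalski: $450

Sum of profit-interest units: 38.
Proportional shares (ignoring caps): Petrov 273.68; Becker 42.11; Nwosu 105.26; Kowalski 378.95.
Held at cap: Petrov ($200), Nwosu ($100); remaining pool $500 reallocated over remaining profit-interest units 20.
Redistributed shares: Becker 50.00 → $50; Kowalski 450.00 → $450.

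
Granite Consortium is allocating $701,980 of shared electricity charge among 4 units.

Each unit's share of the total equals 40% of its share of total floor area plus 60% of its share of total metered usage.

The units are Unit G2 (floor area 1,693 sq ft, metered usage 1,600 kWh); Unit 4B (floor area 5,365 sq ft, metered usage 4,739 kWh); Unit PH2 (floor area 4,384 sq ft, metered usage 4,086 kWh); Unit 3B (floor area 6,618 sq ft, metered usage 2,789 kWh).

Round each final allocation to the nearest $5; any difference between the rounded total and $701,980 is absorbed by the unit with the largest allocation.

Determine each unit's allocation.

Floor area total 18,060; metered usage total 13,214.
Composite weights (40% floor area + 60% metered usage): Unit G2 0.1101; Unit 4B 0.3340; Unit PH2 0.2826; Unit 3B 0.2732.
Proportional shares: Unit G2 77,321.31; Unit 4B 234,466.24; Unit PH2 198,399.95; Unit 3B 191,792.51.
Rounded to nearest $5: Unit G2 $77,320; Unit 4B $234,465; Unit PH2 $198,400; Unit 3B $191,795. Sum = $701,980.
Sum already equals the total — no adjustment.

Unit G2: $77,320 · Unit 4B: $234,465 · Unit PH2: $198,400 · Unit 3B: $191,795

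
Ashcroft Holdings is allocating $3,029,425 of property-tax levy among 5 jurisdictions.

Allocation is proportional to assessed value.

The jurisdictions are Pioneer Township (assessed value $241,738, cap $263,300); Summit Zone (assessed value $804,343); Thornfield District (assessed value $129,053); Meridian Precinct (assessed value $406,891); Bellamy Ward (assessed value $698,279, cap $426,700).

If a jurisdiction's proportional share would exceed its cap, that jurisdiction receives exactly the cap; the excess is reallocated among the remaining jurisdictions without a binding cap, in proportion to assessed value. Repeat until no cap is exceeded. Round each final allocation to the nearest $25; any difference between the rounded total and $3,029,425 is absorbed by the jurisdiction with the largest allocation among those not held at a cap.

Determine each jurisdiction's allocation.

Pioneer Township: $263,300 · Summit Zone: $1,403,950 · Thornfield District: $225,250 · Meridian Precinct: $710,225 · Bellamy Ward: $426,700

Combined assessed value = 2,280,304.
Unconstrained shares: Pioneer Township 321,153.29; Summit Zone 1,068,584.19; Thornfield District 171,449.24; Meridian Precinct 540,562.03; Bellamy Ward 927,676.25.
Cap binds for Pioneer Township ($263,300), Bellamy Ward ($426,700); remaining pool $2,339,425 reallocated over remaining assessed value 1,340,287.
Remaining shares: Summit Zone 1,403,953.13 → $1,403,950; Thornfield District 225,257.59 → $225,250; Meridian Precinct 710,214.29 → $710,225.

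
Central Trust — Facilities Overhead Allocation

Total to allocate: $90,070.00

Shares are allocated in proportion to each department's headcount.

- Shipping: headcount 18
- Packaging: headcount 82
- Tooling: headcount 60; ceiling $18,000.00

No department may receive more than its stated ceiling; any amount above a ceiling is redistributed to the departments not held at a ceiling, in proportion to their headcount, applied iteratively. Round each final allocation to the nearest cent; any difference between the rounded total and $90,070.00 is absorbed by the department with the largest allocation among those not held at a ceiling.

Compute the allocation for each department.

Sum of headcount: 160.
Pro-rata shares before constraints: Shipping 10,132.8750; Packaging 46,160.8750; Tooling 33,776.2500.
Held at cap: Tooling ($18,000.00); remaining pool $72,070.00 reallocated over remaining headcount 100.
Remaining shares: Shipping 12,972.6000 → $12,972.60; Packaging 59,097.4000 → $59,097.40.

Shipping: $12,972.60 · Packaging: $59,097.40 · Tooling: $18,000.00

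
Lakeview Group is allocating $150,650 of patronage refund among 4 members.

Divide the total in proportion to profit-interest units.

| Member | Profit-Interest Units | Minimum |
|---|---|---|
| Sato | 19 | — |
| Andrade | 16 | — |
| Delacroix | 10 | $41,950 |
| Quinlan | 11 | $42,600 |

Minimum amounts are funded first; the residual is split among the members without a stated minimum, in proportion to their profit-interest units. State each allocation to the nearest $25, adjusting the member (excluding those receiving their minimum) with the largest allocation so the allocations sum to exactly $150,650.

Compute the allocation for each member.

Fund the minimums — Delacroix $41,950; Quinlan $42,600. Balance $66,100.
Balance split over remaining profit-interest units 35: Sato 35,882.86 → $35,875; Andrade 30,217.14 → $30,225.

Sato: $35,875; Andrade: $30,225; Delacroix: $41,950; Quinlan: $42,600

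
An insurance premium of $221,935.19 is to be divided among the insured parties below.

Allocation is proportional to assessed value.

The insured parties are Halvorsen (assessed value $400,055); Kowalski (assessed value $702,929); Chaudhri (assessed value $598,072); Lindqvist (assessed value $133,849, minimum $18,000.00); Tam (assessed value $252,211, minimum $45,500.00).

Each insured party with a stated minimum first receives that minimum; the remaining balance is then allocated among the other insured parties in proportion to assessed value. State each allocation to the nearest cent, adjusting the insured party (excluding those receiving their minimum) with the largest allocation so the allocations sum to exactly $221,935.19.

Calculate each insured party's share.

Halvorsen: $37,260.85 · Kowalski: $65,470.32 · Chaudhri: $55,704.02 · Lindqvist: $18,000.00 · Tam: $45,500.00

Minimums first: Lindqvist $18,000.00; Tam $45,500.00. Residual $158,435.19.
Residual split over remaining assessed value 1,701,056: Halvorsen 37,260.8485 → $37,260.85; Kowalski 65,470.3253 → $65,470.33; Chaudhri 55,704.0162 → $55,704.02.
Rounding difference −$0.01 applied to Kowalski → $65,470.32.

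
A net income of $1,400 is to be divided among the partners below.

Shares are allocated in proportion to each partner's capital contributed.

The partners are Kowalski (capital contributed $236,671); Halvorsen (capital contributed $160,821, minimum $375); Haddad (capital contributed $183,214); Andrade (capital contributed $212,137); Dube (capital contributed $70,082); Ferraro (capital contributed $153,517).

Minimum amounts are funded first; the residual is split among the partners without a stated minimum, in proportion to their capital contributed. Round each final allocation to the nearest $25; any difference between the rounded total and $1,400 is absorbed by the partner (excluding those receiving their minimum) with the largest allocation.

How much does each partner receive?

Minimums first: Halvorsen $375. Residual $1,025.
Residual split over remaining capital contributed 855,621: Kowalski 283.52 → $275; Haddad 219.48 → $225; Andrade 254.13 → $250; Dube 83.96 → $75; Ferraro 183.91 → $175.
Rounding difference +$25 applied to Kowalski → $300.

Kowalski: $300; Halvorsen: $375; Haddad: $225; Andrade: $250; Dube: $75; Ferraro: $175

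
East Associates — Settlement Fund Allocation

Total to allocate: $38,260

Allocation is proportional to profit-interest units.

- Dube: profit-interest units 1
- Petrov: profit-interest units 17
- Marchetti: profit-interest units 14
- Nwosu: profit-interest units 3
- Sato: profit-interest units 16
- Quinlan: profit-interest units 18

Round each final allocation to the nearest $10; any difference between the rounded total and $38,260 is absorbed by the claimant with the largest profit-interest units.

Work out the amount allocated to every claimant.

Dube: $550 | Petrov: $9,430 | Marchetti: $7,760 | Nwosu: $1,660 | Sato: $8,870 | Quinlan: $9,990

Sum of profit-interest units: 69.
Raw shares: Dube 1/69 × $38,260 = 554.49; Petrov 17/69 × $38,260 = 9,426.38; Marchetti 14/69 × $38,260 = 7,762.90; Nwosu 3/69 × $38,260 = 1,663.48; Sato 16/69 × $38,260 = 8,871.88; Quinlan 18/69 × $38,260 = 9,980.87.
Rounded to nearest $10: Dube $550; Petrov $9,430; Marchetti $7,760; Nwosu $1,660; Sato $8,870; Quinlan $9,980. Sum = $38,250.
Difference $38,260 − $38,250 = +$10 applied to largest profit-interest units (Quinlan): Quinlan becomes $9,990.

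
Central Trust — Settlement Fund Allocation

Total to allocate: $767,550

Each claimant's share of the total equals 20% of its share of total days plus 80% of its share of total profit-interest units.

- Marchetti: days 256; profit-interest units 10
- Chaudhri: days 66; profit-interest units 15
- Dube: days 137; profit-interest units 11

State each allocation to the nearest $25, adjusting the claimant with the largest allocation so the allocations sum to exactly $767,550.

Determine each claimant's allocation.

Totals — days 459, profit-interest units 36.
Composite weights (20% days + 80% profit-interest units): Marchetti 0.3338; Chaudhri 0.3621; Dube 0.3041.
Raw shares: Marchetti 256,184.44; Chaudhri 277,923.33; Dube 233,442.22.
At nearest $25: Marchetti $256,175; Chaudhri $277,925; Dube $233,450. Sum = $767,550.
Sum already equals the total — no adjustment.

Marchetti: $256,175 · Chaudhri: $277,925 · Dube: $233,450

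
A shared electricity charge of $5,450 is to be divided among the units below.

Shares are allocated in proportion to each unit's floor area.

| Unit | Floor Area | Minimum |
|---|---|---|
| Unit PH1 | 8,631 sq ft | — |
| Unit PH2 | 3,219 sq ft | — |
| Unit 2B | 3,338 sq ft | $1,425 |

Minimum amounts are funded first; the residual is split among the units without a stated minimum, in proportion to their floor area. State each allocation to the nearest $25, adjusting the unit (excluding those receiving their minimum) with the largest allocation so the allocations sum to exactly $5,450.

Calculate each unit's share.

Guaranteed amounts: Unit 2B $1,425. Residual $4,025.
Residual split over remaining floor area 11,850: Unit PH1 2,931.63 → $2,925; Unit PH2 1,093.37 → $1,100.

Unit PH1: $2,925; Unit PH2: $1,100; Unit 2B: $1,425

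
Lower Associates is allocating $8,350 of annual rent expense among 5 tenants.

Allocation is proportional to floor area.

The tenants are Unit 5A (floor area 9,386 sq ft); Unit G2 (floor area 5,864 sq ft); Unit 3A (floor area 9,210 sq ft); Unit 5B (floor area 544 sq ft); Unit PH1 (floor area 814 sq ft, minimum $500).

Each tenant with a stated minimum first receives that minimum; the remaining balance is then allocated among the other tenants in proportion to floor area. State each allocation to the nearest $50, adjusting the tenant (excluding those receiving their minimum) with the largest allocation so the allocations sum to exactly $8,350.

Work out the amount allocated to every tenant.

Fund the minimums — Unit PH1 $500. Residual $7,850.
Residual split over remaining floor area 25,004: Unit 5A 2,946.73 → $2,950; Unit G2 1,841.00 → $1,850; Unit 3A 2,891.48 → $2,900; Unit 5B 170.79 → $150.

Unit 5A: $2,950 · Unit G2: $1,850 · Unit 3A: $2,900 · Unit 5B: $150 · Unit PH1: $500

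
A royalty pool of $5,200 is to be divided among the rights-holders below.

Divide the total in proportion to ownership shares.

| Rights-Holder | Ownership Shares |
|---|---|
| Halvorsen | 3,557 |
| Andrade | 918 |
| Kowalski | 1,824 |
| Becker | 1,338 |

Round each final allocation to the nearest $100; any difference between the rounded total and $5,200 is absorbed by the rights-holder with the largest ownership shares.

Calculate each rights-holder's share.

Sum of ownership shares: 3,557 + 918 + 1,824 + 1,338 = 7,637.
Pro-rata amounts: Halvorsen 2,421.95; Andrade 625.06; Kowalski 1,241.95; Becker 911.04.
Rounded to nearest $100: Halvorsen $2,400; Andrade $600; Kowalski $1,200; Becker $900. Sum = $5,100.
Difference $5,200 − $5,100 = +$100 applied to largest ownership shares (Halvorsen): Halvorsen becomes $2,500.

Halvorsen: $2,500 · Andrade: $600 · Kowalski: $1,200 · Becker: $900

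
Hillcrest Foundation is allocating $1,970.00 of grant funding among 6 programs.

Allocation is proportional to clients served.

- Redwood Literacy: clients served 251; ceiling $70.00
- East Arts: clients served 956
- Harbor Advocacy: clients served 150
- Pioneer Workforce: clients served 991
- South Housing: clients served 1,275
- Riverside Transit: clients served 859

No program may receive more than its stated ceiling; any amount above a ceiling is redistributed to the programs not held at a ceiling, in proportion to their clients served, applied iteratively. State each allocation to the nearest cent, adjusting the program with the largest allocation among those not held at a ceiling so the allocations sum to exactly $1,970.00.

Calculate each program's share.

Redwood Literacy: $70.00; East Arts: $429.31; Harbor Advocacy: $67.36; Pioneer Workforce: $445.02; South Housing: $572.56; Riverside Transit: $385.75

Sum of clients served: 4,482.
Unconstrained shares: Redwood Literacy 110.3235; East Arts 420.1963; Harbor Advocacy 65.9304; Pioneer Workforce 435.5801; South Housing 560.4083; Riverside Transit 377.5614.
Capped: Redwood Literacy ($70.00); remaining pool $1,900.00 reallocated over remaining clients served 4,231.
Remaining shares: East Arts 429.3075 → $429.31; Harbor Advocacy 67.3600 → $67.36; Pioneer Workforce 445.0248 → $445.02; South Housing 572.5597 → $572.56; Riverside Transit 385.7481 → $385.75.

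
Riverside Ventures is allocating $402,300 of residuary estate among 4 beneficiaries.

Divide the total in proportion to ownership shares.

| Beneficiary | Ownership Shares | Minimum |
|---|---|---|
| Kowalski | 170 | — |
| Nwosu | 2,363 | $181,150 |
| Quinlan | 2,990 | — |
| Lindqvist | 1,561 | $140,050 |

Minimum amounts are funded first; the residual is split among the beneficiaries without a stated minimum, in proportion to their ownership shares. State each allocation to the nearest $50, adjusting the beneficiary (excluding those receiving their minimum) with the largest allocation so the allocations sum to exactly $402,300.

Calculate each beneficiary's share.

Fund the minimums — Nwosu $181,150; Lindqvist $140,050. Balance $81,100.
Balance split over remaining ownership shares 3,160: Kowalski 4,362.97 → $4,350; Quinlan 76,737.03 → $76,750.

Kowalski: $4,350 · Nwosu: $181,150 · Quinlan: $76,750 · Lindqvist: $140,050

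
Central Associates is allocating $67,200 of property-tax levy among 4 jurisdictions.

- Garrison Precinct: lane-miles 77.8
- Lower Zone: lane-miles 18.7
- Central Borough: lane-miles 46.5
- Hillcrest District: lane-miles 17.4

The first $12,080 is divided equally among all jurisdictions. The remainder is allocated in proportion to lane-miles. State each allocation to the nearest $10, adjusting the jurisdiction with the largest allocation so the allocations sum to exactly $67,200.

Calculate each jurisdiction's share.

Equal tier: $12,080 ÷ 4 = $3,020 apiece.
Remainder $55,120 by lane-miles (total 160.4): Garrison Precinct 26,735.26 → $26,740; Lower Zone 6,426.08 → $6,430; Central Borough 15,979.30 → $15,980; Hillcrest District 5,979.35 → $5,980.
Rounding difference −$10 on remainder applied to Garrison Precinct.
Totals: Garrison Precinct $3,020 + $26,730 = $29,750; Lower Zone $3,020 + $6,430 = $9,450; Central Borough $3,020 + $15,980 = $19,000; Hillcrest District $3,020 + $5,980 = $9,000.

Garrison Precinct: $29,750; Lower Zone: $9,450; Central Borough: $19,000; Hillcrest District: $9,000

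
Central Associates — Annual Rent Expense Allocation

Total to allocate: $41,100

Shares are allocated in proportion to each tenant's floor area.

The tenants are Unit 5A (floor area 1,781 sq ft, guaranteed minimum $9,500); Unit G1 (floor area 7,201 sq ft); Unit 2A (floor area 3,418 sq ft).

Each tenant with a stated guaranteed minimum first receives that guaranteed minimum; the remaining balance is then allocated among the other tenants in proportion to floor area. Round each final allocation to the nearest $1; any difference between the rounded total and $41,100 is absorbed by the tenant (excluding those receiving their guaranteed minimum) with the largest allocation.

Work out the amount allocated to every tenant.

Unit 5A: $9,500 · Unit G1: $21,429 · Unit 2A: $10,171

Minimums first: Unit 5A $9,500. Residual $31,600.
Residual split over remaining floor area 10,619: Unit G1 21,428.72 → $21,429; Unit 2A 10,171.28 → $10,171.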